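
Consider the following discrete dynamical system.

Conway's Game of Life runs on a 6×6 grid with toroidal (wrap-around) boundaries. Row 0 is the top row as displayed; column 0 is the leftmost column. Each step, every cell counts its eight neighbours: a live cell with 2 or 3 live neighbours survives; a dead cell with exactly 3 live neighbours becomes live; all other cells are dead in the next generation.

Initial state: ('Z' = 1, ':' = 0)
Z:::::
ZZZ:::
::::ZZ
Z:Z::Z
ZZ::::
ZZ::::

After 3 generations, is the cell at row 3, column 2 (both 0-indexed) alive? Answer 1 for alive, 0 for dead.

gen 0: Z:::::
ZZZ:::
::::ZZ
Z:Z::Z
ZZ::::
ZZ::::
gen 1: ::Z::Z
ZZ::::
::ZZZ:
::::Z:
::Z:::
:::::Z
gen 2: :Z:::Z
ZZ::ZZ
:ZZZZZ
::Z:Z:
::::::
::::::
gen 3: :Z::ZZ
::::::
::::::
:ZZ:ZZ
::::::
::::::

1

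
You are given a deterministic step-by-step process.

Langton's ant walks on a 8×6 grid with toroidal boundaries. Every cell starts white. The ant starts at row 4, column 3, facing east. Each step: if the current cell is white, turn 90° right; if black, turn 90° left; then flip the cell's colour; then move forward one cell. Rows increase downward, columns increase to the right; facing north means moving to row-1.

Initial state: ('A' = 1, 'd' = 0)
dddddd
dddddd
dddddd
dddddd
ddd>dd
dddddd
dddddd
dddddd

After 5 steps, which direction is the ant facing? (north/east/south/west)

gen 0: dddddd
dddddd
dddddd
dddddd
ddd>dd
dddddd
dddddd
dddddd
gen 1: dddddd
dddddd
dddddd
dddddd
dddAdd
dddvdd
dddddd
dddddd
gen 2: dddddd
dddddd
dddddd
dddddd
dddAdd
dd<Add
dddddd
dddddd
gen 3: dddddd
dddddd
dddddd
dddddd
dd^Add
ddAAdd
dddddd
dddddd
gen 4: dddddd
dddddd
dddddd
dddddd
ddA>dd
ddAAdd
dddddd
dddddd
gen 5: dddddd
dddddd
dddddd
ddd^dd
ddAddd
ddAAdd
dddddd
dddddd

north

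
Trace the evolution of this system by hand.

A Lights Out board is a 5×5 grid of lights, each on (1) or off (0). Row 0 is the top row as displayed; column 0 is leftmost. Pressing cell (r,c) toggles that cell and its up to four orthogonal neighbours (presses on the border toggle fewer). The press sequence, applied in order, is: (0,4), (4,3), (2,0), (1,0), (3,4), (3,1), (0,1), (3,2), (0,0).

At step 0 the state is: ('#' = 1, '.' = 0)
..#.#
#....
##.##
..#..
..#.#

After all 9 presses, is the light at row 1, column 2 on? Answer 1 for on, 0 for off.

step 0: ..#.#
#....
##.##
..#..
..#.#
step 1: ..##.
#...#
##.##
..#..
..#.#
step 2: ..##.
#...#
##.##
..##.
...#.
step 3: ..##.
....#
...##
#.##.
...#.
step 4: #.##.
##..#
#..##
#.##.
...#.
step 5: #.##.
##..#
#..#.
#.#.#
...##
step 6: #.##.
##..#
##.#.
.#..#
.#.##
step 7: .#.#.
#...#
##.#.
.#..#
.#.##
step 8: .#.#.
#...#
####.
..###
.####
step 9: #..#.
....#
####.
..###
.####

0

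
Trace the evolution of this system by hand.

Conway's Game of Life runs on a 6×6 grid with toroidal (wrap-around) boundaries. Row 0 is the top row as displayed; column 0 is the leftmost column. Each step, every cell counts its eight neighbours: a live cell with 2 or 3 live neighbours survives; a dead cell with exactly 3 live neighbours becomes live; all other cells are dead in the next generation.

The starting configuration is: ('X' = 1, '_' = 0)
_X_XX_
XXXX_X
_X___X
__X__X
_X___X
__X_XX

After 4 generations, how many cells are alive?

9

gen 0: _X_XX_
XXXX_X
_X___X
__X__X
_X___X
__X_XX
gen 1: ______
___X_X
___X_X
_XX_XX
_XXX_X
_XX__X
gen 2: X_X_X_
______
___X_X
_X___X
_____X
_X_XX_
gen 3: _XX_XX
___XXX
X___X_
_____X
__X__X
XXXXX_
gen 4: ______
_XX___
X__X__
X___XX
__X__X
______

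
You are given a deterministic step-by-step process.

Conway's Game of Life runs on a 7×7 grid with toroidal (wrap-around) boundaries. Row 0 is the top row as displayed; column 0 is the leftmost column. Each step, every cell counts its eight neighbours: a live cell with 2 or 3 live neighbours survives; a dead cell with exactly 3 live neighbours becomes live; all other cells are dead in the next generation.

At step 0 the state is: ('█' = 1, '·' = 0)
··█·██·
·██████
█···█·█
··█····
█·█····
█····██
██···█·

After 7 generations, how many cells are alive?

10

[0] ··█·██·
·██████
█···█·█
··█····
█·█····
█····██
██···█·
[1] ·······
·██····
█···█·█
█··█··█
█······
·····█·
██·····
[2] █·█····
██·····
··██·██
·█···█·
█······
██····█
·······
[3] █······
█··█···
··█·███
███·██·
·······
██····█
······█
[4] █·····█
██·███·
··█····
███·█··
··█··█·
█·····█
·█····█
[5] ··█·█··
██████·
·····██
··█····
··██·█·
██···██
·█···█·
[6] █·····█
███····
█····██
··█████
█·████·
██···█·
·██·██·
[7] ···█·██
·····█·
·······
··█····
█······
█······
··█·██·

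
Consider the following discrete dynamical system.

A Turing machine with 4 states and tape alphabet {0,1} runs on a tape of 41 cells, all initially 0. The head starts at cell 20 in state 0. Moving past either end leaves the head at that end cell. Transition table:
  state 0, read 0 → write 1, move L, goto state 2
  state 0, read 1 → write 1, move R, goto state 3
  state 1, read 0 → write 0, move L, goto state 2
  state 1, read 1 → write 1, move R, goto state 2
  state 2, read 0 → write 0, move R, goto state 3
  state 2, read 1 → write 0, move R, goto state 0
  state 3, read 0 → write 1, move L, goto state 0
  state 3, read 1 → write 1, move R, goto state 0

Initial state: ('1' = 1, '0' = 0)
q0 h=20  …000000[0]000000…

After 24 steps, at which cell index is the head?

28

0) q0 h=20  …000000[0]000000…
1) q2 h=19  …000000[0]100000…
2) q3 h=20  …000000[1]000000…
3) q0 h=21  …000001[0]000000…
4) q2 h=20  …000000[1]100000…
5) q0 h=21  …000000[1]000000…
6) q3 h=22  …000001[0]000000…
7) q0 h=21  …000000[1]100000…
8) q3 h=22  …000001[1]000000…
9) q0 h=23  …000011[0]000000…
10) q2 h=22  …000001[1]100000…
11) q0 h=23  …000010[1]000000…
12) q3 h=24  …000101[0]000000…
13) q0 h=23  …000010[1]100000…
14) q3 h=24  …000101[1]000000…
15) q0 h=25  …001011[0]000000…
16) q2 h=24  …000101[1]100000…
17) q0 h=25  …001010[1]000000…
18) q3 h=26  …010101[0]000000…
19) q0 h=25  …001010[1]100000…
20) q3 h=26  …010101[1]000000…
21) q0 h=27  …101011[0]000000…
22) q2 h=26  …010101[1]100000…
23) q0 h=27  …101010[1]000000…
24) q3 h=28  …010101[0]000000…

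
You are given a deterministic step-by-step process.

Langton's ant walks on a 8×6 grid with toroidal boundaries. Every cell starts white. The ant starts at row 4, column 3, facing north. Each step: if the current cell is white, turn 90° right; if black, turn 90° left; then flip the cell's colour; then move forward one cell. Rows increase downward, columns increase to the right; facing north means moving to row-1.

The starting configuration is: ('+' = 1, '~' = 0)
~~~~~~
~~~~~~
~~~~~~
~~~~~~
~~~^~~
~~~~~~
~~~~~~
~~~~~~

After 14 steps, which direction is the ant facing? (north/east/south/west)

south

[0] ~~~~~~
~~~~~~
~~~~~~
~~~~~~
~~~^~~
~~~~~~
~~~~~~
~~~~~~
[1] ~~~~~~
~~~~~~
~~~~~~
~~~~~~
~~~+>~
~~~~~~
~~~~~~
~~~~~~
[2] ~~~~~~
~~~~~~
~~~~~~
~~~~~~
~~~++~
~~~~v~
~~~~~~
~~~~~~
[3] ~~~~~~
~~~~~~
~~~~~~
~~~~~~
~~~++~
~~~<+~
~~~~~~
~~~~~~
[4] ~~~~~~
~~~~~~
~~~~~~
~~~~~~
~~~^+~
~~~++~
~~~~~~
~~~~~~
[5] ~~~~~~
~~~~~~
~~~~~~
~~~~~~
~~<~+~
~~~++~
~~~~~~
~~~~~~
[6] ~~~~~~
~~~~~~
~~~~~~
~~^~~~
~~+~+~
~~~++~
~~~~~~
~~~~~~
[7] ~~~~~~
~~~~~~
~~~~~~
~~+>~~
~~+~+~
~~~++~
~~~~~~
~~~~~~
[8] ~~~~~~
~~~~~~
~~~~~~
~~++~~
~~+v+~
~~~++~
~~~~~~
~~~~~~
[9] ~~~~~~
~~~~~~
~~~~~~
~~++~~
~~<++~
~~~++~
~~~~~~
~~~~~~
[10] ~~~~~~
~~~~~~
~~~~~~
~~++~~
~~~++~
~~v++~
~~~~~~
~~~~~~
[11] ~~~~~~
~~~~~~
~~~~~~
~~++~~
~~~++~
~<+++~
~~~~~~
~~~~~~
[12] ~~~~~~
~~~~~~
~~~~~~
~~++~~
~^~++~
~++++~
~~~~~~
~~~~~~
[13] ~~~~~~
~~~~~~
~~~~~~
~~++~~
~+>++~
~++++~
~~~~~~
~~~~~~
[14] ~~~~~~
~~~~~~
~~~~~~
~~++~~
~++++~
~+v++~
~~~~~~
~~~~~~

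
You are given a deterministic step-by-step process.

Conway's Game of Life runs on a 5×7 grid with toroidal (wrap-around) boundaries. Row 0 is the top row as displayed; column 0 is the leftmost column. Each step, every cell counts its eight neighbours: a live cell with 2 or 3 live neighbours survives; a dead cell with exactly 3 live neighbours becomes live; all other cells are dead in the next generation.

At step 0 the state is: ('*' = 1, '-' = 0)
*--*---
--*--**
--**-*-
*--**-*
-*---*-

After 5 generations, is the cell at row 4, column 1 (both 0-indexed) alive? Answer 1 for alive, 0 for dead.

[0] *--*---
--*--**
--**-*-
*--**-*
-*---*-
[1] ***-**-
-**--**
***----
**-*--*
-***-*-
[2] -------
----**-
---*-*-
---**-*
-----*-
[3] ----**-
----**-
---*--*
---*--*
----**-
[4] ---*--*
---*--*
---*--*
---*--*
---*--*
[5] *-*****
*-*****
*-*****
*-*****
*-*****

0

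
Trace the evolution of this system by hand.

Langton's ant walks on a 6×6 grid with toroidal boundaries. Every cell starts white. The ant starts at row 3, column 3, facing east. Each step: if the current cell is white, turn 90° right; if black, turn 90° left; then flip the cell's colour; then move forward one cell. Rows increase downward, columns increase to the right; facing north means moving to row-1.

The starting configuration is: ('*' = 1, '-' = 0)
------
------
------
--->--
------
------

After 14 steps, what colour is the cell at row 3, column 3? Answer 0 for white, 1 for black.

t=0: ------
------
------
--->--
------
------
t=1: ------
------
------
---*--
---v--
------
t=2: ------
------
------
---*--
--<*--
------
t=3: ------
------
------
--^*--
--**--
------
t=4: ------
------
------
--*>--
--**--
------
t=5: ------
------
---^--
--*---
--**--
------
t=6: ------
------
---*>-
--*---
--**--
------
t=7: ------
------
---**-
--*-v-
--**--
------
t=8: ------
------
---**-
--*<*-
--**--
------
t=9: ------
------
---^*-
--***-
--**--
------
t=10: ------
------
--<-*-
--***-
--**--
------
t=11: ------
--^---
--*-*-
--***-
--**--
------
t=12: ------
--*>--
--*-*-
--***-
--**--
------
t=13: ------
--**--
--*v*-
--***-
--**--
------
t=14: ------
--**--
--<**-
--***-
--**--
------

1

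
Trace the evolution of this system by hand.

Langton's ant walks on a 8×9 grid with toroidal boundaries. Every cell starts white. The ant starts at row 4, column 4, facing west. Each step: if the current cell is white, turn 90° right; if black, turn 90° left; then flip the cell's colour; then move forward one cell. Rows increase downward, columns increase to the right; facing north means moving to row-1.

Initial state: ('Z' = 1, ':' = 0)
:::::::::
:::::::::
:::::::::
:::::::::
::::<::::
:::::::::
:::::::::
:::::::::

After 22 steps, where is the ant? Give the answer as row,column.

k=0  :::::::::
:::::::::
:::::::::
:::::::::
::::<::::
:::::::::
:::::::::
:::::::::
k=1  :::::::::
:::::::::
:::::::::
::::^::::
::::Z::::
:::::::::
:::::::::
:::::::::
k=2  :::::::::
:::::::::
:::::::::
::::Z>:::
::::Z::::
:::::::::
:::::::::
:::::::::
k=3  :::::::::
:::::::::
:::::::::
::::ZZ:::
::::Zv:::
:::::::::
:::::::::
:::::::::
k=4  :::::::::
:::::::::
:::::::::
::::ZZ:::
::::<Z:::
:::::::::
:::::::::
:::::::::
k=5  :::::::::
:::::::::
:::::::::
::::ZZ:::
:::::Z:::
::::v::::
:::::::::
:::::::::
k=6  :::::::::
:::::::::
:::::::::
::::ZZ:::
:::::Z:::
:::<Z::::
:::::::::
:::::::::
k=7  :::::::::
:::::::::
:::::::::
::::ZZ:::
:::^:Z:::
:::ZZ::::
:::::::::
:::::::::
k=8  :::::::::
:::::::::
:::::::::
::::ZZ:::
:::Z>Z:::
:::ZZ::::
:::::::::
:::::::::
k=9  :::::::::
:::::::::
:::::::::
::::ZZ:::
:::ZZZ:::
:::Zv::::
:::::::::
:::::::::
k=10  :::::::::
:::::::::
:::::::::
::::ZZ:::
:::ZZZ:::
:::Z:>:::
:::::::::
:::::::::
k=11  :::::::::
:::::::::
:::::::::
::::ZZ:::
:::ZZZ:::
:::Z:Z:::
:::::v:::
:::::::::
k=12  :::::::::
:::::::::
:::::::::
::::ZZ:::
:::ZZZ:::
:::Z:Z:::
::::<Z:::
:::::::::
k=13  :::::::::
:::::::::
:::::::::
::::ZZ:::
:::ZZZ:::
:::Z^Z:::
::::ZZ:::
:::::::::
k=14  :::::::::
:::::::::
:::::::::
::::ZZ:::
:::ZZZ:::
:::ZZ>:::
::::ZZ:::
:::::::::
k=15  :::::::::
:::::::::
:::::::::
::::ZZ:::
:::ZZ^:::
:::ZZ::::
::::ZZ:::
:::::::::
k=16  :::::::::
:::::::::
:::::::::
::::ZZ:::
:::Z<::::
:::ZZ::::
::::ZZ:::
:::::::::
k=17  :::::::::
:::::::::
:::::::::
::::ZZ:::
:::Z:::::
:::Zv::::
::::ZZ:::
:::::::::
k=18  :::::::::
:::::::::
:::::::::
::::ZZ:::
:::Z:::::
:::Z:>:::
::::ZZ:::
:::::::::
k=19  :::::::::
:::::::::
:::::::::
::::ZZ:::
:::Z:::::
:::Z:Z:::
::::Zv:::
:::::::::
k=20  :::::::::
:::::::::
:::::::::
::::ZZ:::
:::Z:::::
:::Z:Z:::
::::Z:>::
:::::::::
k=21  :::::::::
:::::::::
:::::::::
::::ZZ:::
:::Z:::::
:::Z:Z:::
::::Z:Z::
::::::v::
k=22  :::::::::
:::::::::
:::::::::
::::ZZ:::
:::Z:::::
:::Z:Z:::
::::Z:Z::
:::::<Z::

7,5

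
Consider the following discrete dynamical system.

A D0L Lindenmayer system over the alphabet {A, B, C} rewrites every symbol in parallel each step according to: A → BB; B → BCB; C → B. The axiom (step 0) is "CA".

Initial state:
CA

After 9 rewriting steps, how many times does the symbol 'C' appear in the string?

1224

t=0: CA
t=1: BBB
t=2: BCBBCBBCB
t=3: BCBBBCBBCBBBCBBCBBBCB
t=4: BCBBBCBBCBBCBBBCBBCBBBCBBCBBCBBBCBBCBBBCBBCBBCBBBCB
t=5: BCBBBCBBCBBCBBBCBBCBBBCBBCBBBCBBCBBCBBBCBBCBBBCBBCBBCBBBCB…BCBBBCBBCBBCBBBCBBCBBBCBBCBBCBBBCBBCBBBCBBCBBBCBBCBBCBBBCB  (len 123)
t=6: BCBBBCBBCBBCBBBCBBCBBBCBBCBBBCBBCBBCBBBCBBCBBBCBBCBBCBBBCB…BCBBBCBBCBBCBBBCBBCBBBCBBCBBCBBBCBBCBBBCBBCBBBCBBCBBCBBBCB  (len 297)
t=7: BCBBBCBBCBBCBBBCBBCBBBCBBCBBBCBBCBBCBBBCBBCBBBCBBCBBCBBBCB…BCBBBCBBCBBCBBBCBBCBBBCBBCBBCBBBCBBCBBBCBBCBBBCBBCBBCBBBCB  (len 717)
t=8: BCBBBCBBCBBCBBBCBBCBBBCBBCBBBCBBCBBCBBBCBBCBBBCBBCBBCBBBCB…BCBBBCBBCBBCBBBCBBCBBBCBBCBBCBBBCBBCBBBCBBCBBBCBBCBBCBBBCB  (len 1731)
t=9: BCBBBCBBCBBCBBBCBBCBBBCBBCBBBCBBCBBCBBBCBBCBBBCBBCBBCBBBCB…BCBBBCBBCBBCBBBCBBCBBBCBBCBBCBBBCBBCBBBCBBCBBBCBBCBBCBBBCB  (len 4179)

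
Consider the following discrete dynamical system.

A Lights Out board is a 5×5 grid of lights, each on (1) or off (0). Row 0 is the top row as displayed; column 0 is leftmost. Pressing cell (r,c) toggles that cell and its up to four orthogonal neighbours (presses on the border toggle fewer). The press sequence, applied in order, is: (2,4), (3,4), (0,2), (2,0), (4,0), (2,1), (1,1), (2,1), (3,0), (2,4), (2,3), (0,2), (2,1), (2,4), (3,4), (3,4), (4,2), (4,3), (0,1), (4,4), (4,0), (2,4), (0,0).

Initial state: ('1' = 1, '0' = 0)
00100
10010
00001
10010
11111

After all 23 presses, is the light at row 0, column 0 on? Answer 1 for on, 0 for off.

[0] 00100
10010
00001
10010
11111
[1] 00100
10011
00010
10011
11111
[2] 00100
10011
00011
10000
11110
[3] 01010
10111
00011
10000
11110
[4] 01010
00111
11011
00000
11110
[5] 01010
00111
11011
10000
00110
[6] 01010
01111
00111
11000
00110
[7] 00010
10011
01111
11000
00110
[8] 00010
11011
10011
10000
00110
[9] 00010
11011
00011
01000
10110
[10] 00010
11010
00000
01001
10110
[11] 00010
11000
00111
01011
10110
[12] 01100
11100
00111
01011
10110
[13] 01100
10100
11011
00011
10110
[14] 01100
10101
11000
00010
10110
[15] 01100
10101
11001
00001
10111
[16] 01100
10101
11000
00010
10110
[17] 01100
10101
11000
00110
11000
[18] 01100
10101
11000
00100
11111
[19] 10000
11101
11000
00100
11111
[20] 10000
11101
11000
00101
11100
[21] 10000
11101
11000
10101
00100
[22] 10000
11100
11011
10100
00100
[23] 01000
01100
11011
10100
00100

0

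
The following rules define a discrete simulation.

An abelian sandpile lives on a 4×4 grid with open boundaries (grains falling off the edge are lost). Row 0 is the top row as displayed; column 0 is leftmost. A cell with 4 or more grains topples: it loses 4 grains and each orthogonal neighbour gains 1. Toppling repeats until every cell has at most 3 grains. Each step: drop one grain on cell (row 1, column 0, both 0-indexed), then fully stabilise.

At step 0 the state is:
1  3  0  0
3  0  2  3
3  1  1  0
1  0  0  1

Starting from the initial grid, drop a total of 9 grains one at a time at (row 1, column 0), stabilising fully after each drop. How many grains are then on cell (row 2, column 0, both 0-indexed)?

2

0) 1  3  0  0
3  0  2  3
3  1  1  0
1  0  0  1
1) 2  3  0  0
1  1  2  3
0  2  1  0
2  0  0  1
2) 2  3  0  0
2  1  2  3
0  2  1  0
2  0  0  1
3) 2  3  0  0
3  1  2  3
0  2  1  0
2  0  0  1
4) 3  3  0  0
0  2  2  3
1  2  1  0
2  0  0  1
5) 3  3  0  0
1  2  2  3
1  2  1  0
2  0  0  1
6) 3  3  0  0
2  2  2  3
1  2  1  0
2  0  0  1
7) 3  3  0  0
3  2  2  3
1  2  1  0
2  0  0  1
8) 1  1  1  0
2  0  3  3
2  3  1  0
2  0  0  1
9) 1  1  1  0
3  0  3  3
2  3  1  0
2  0  0  1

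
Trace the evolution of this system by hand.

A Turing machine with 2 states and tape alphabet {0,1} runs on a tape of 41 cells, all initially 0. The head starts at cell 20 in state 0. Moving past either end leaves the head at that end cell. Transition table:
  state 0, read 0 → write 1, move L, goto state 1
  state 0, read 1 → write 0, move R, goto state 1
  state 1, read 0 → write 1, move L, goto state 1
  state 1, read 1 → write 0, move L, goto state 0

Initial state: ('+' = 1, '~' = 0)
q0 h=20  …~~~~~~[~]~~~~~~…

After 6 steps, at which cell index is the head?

0) q0 h=20  …~~~~~~[~]~~~~~~…
1) q1 h=19  …~~~~~~[~]+~~~~~…
2) q1 h=18  …~~~~~~[~]++~~~~…
3) q1 h=17  …~~~~~~[~]+++~~~…
4) q1 h=16  …~~~~~~[~]++++~~…
5) q1 h=15  …~~~~~~[~]+++++~…
6) q1 h=14  …~~~~~~[~]++++++…

14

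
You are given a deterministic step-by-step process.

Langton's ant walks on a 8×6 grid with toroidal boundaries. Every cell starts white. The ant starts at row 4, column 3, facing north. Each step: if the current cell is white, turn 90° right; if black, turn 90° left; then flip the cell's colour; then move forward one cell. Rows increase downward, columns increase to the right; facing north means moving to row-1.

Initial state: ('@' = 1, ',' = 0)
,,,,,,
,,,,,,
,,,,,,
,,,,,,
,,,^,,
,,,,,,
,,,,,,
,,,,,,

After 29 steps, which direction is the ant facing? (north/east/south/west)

east

0) ,,,,,,
,,,,,,
,,,,,,
,,,,,,
,,,^,,
,,,,,,
,,,,,,
,,,,,,
1) ,,,,,,
,,,,,,
,,,,,,
,,,,,,
,,,@>,
,,,,,,
,,,,,,
,,,,,,
2) ,,,,,,
,,,,,,
,,,,,,
,,,,,,
,,,@@,
,,,,v,
,,,,,,
,,,,,,
3) ,,,,,,
,,,,,,
,,,,,,
,,,,,,
,,,@@,
,,,<@,
,,,,,,
,,,,,,
4) ,,,,,,
,,,,,,
,,,,,,
,,,,,,
,,,^@,
,,,@@,
,,,,,,
,,,,,,
5) ,,,,,,
,,,,,,
,,,,,,
,,,,,,
,,<,@,
,,,@@,
,,,,,,
,,,,,,
6) ,,,,,,
,,,,,,
,,,,,,
,,^,,,
,,@,@,
,,,@@,
,,,,,,
,,,,,,
7) ,,,,,,
,,,,,,
,,,,,,
,,@>,,
,,@,@,
,,,@@,
,,,,,,
,,,,,,
8) ,,,,,,
,,,,,,
,,,,,,
,,@@,,
,,@v@,
,,,@@,
,,,,,,
,,,,,,
9) ,,,,,,
,,,,,,
,,,,,,
,,@@,,
,,<@@,
,,,@@,
,,,,,,
,,,,,,
10) ,,,,,,
,,,,,,
,,,,,,
,,@@,,
,,,@@,
,,v@@,
,,,,,,
,,,,,,
11) ,,,,,,
,,,,,,
,,,,,,
,,@@,,
,,,@@,
,<@@@,
,,,,,,
,,,,,,
12) ,,,,,,
,,,,,,
,,,,,,
,,@@,,
,^,@@,
,@@@@,
,,,,,,
,,,,,,
13) ,,,,,,
,,,,,,
,,,,,,
,,@@,,
,@>@@,
,@@@@,
,,,,,,
,,,,,,
14) ,,,,,,
,,,,,,
,,,,,,
,,@@,,
,@@@@,
,@v@@,
,,,,,,
,,,,,,
15) ,,,,,,
,,,,,,
,,,,,,
,,@@,,
,@@@@,
,@,>@,
,,,,,,
,,,,,,
16) ,,,,,,
,,,,,,
,,,,,,
,,@@,,
,@@^@,
,@,,@,
,,,,,,
,,,,,,
17) ,,,,,,
,,,,,,
,,,,,,
,,@@,,
,@<,@,
,@,,@,
,,,,,,
,,,,,,
18) ,,,,,,
,,,,,,
,,,,,,
,,@@,,
,@,,@,
,@v,@,
,,,,,,
,,,,,,
19) ,,,,,,
,,,,,,
,,,,,,
,,@@,,
,@,,@,
,<@,@,
,,,,,,
,,,,,,
20) ,,,,,,
,,,,,,
,,,,,,
,,@@,,
,@,,@,
,,@,@,
,v,,,,
,,,,,,
21) ,,,,,,
,,,,,,
,,,,,,
,,@@,,
,@,,@,
,,@,@,
<@,,,,
,,,,,,
22) ,,,,,,
,,,,,,
,,,,,,
,,@@,,
,@,,@,
^,@,@,
@@,,,,
,,,,,,
23) ,,,,,,
,,,,,,
,,,,,,
,,@@,,
,@,,@,
@>@,@,
@@,,,,
,,,,,,
24) ,,,,,,
,,,,,,
,,,,,,
,,@@,,
,@,,@,
@@@,@,
@v,,,,
,,,,,,
25) ,,,,,,
,,,,,,
,,,,,,
,,@@,,
,@,,@,
@@@,@,
@,>,,,
,,,,,,
26) ,,,,,,
,,,,,,
,,,,,,
,,@@,,
,@,,@,
@@@,@,
@,@,,,
,,v,,,
27) ,,,,,,
,,,,,,
,,,,,,
,,@@,,
,@,,@,
@@@,@,
@,@,,,
,<@,,,
28) ,,,,,,
,,,,,,
,,,,,,
,,@@,,
,@,,@,
@@@,@,
@^@,,,
,@@,,,
29) ,,,,,,
,,,,,,
,,,,,,
,,@@,,
,@,,@,
@@@,@,
@@>,,,
,@@,,,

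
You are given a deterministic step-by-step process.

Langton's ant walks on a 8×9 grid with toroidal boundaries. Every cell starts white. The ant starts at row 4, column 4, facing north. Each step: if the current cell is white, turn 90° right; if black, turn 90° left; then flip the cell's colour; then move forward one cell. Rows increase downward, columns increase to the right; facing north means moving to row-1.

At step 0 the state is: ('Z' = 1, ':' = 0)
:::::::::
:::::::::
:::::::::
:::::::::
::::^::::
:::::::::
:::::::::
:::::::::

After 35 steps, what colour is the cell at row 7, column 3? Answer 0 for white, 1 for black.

0

step 0: :::::::::
:::::::::
:::::::::
:::::::::
::::^::::
:::::::::
:::::::::
:::::::::
step 1: :::::::::
:::::::::
:::::::::
:::::::::
::::Z>:::
:::::::::
:::::::::
:::::::::
step 2: :::::::::
:::::::::
:::::::::
:::::::::
::::ZZ:::
:::::v:::
:::::::::
:::::::::
step 3: :::::::::
:::::::::
:::::::::
:::::::::
::::ZZ:::
::::<Z:::
:::::::::
:::::::::
step 4: :::::::::
:::::::::
:::::::::
:::::::::
::::^Z:::
::::ZZ:::
:::::::::
:::::::::
step 5: :::::::::
:::::::::
:::::::::
:::::::::
:::<:Z:::
::::ZZ:::
:::::::::
:::::::::
step 6: :::::::::
:::::::::
:::::::::
:::^:::::
:::Z:Z:::
::::ZZ:::
:::::::::
:::::::::
step 7: :::::::::
:::::::::
:::::::::
:::Z>::::
:::Z:Z:::
::::ZZ:::
:::::::::
:::::::::
step 8: :::::::::
:::::::::
:::::::::
:::ZZ::::
:::ZvZ:::
::::ZZ:::
:::::::::
:::::::::
step 9: :::::::::
:::::::::
:::::::::
:::ZZ::::
:::<ZZ:::
::::ZZ:::
:::::::::
:::::::::
step 10: :::::::::
:::::::::
:::::::::
:::ZZ::::
::::ZZ:::
:::vZZ:::
:::::::::
:::::::::
step 11: :::::::::
:::::::::
:::::::::
:::ZZ::::
::::ZZ:::
::<ZZZ:::
:::::::::
:::::::::
step 12: :::::::::
:::::::::
:::::::::
:::ZZ::::
::^:ZZ:::
::ZZZZ:::
:::::::::
:::::::::
step 13: :::::::::
:::::::::
:::::::::
:::ZZ::::
::Z>ZZ:::
::ZZZZ:::
:::::::::
:::::::::
step 14: :::::::::
:::::::::
:::::::::
:::ZZ::::
::ZZZZ:::
::ZvZZ:::
:::::::::
:::::::::
step 15: :::::::::
:::::::::
:::::::::
:::ZZ::::
::ZZZZ:::
::Z:>Z:::
:::::::::
:::::::::
step 16: :::::::::
:::::::::
:::::::::
:::ZZ::::
::ZZ^Z:::
::Z::Z:::
:::::::::
:::::::::
step 17: :::::::::
:::::::::
:::::::::
:::ZZ::::
::Z<:Z:::
::Z::Z:::
:::::::::
:::::::::
step 18: :::::::::
:::::::::
:::::::::
:::ZZ::::
::Z::Z:::
::Zv:Z:::
:::::::::
:::::::::
step 19: :::::::::
:::::::::
:::::::::
:::ZZ::::
::Z::Z:::
::<Z:Z:::
:::::::::
:::::::::
step 20: :::::::::
:::::::::
:::::::::
:::ZZ::::
::Z::Z:::
:::Z:Z:::
::v::::::
:::::::::
step 21: :::::::::
:::::::::
:::::::::
:::ZZ::::
::Z::Z:::
:::Z:Z:::
:<Z::::::
:::::::::
step 22: :::::::::
:::::::::
:::::::::
:::ZZ::::
::Z::Z:::
:^:Z:Z:::
:ZZ::::::
:::::::::
step 23: :::::::::
:::::::::
:::::::::
:::ZZ::::
::Z::Z:::
:Z>Z:Z:::
:ZZ::::::
:::::::::
step 24: :::::::::
:::::::::
:::::::::
:::ZZ::::
::Z::Z:::
:ZZZ:Z:::
:Zv::::::
:::::::::
step 25: :::::::::
:::::::::
:::::::::
:::ZZ::::
::Z::Z:::
:ZZZ:Z:::
:Z:>:::::
:::::::::
step 26: :::::::::
:::::::::
:::::::::
:::ZZ::::
::Z::Z:::
:ZZZ:Z:::
:Z:Z:::::
:::v:::::
step 27: :::::::::
:::::::::
:::::::::
:::ZZ::::
::Z::Z:::
:ZZZ:Z:::
:Z:Z:::::
::<Z:::::
step 28: :::::::::
:::::::::
:::::::::
:::ZZ::::
::Z::Z:::
:ZZZ:Z:::
:Z^Z:::::
::ZZ:::::
step 29: :::::::::
:::::::::
:::::::::
:::ZZ::::
::Z::Z:::
:ZZZ:Z:::
:ZZ>:::::
::ZZ:::::
step 30: :::::::::
:::::::::
:::::::::
:::ZZ::::
::Z::Z:::
:ZZ^:Z:::
:ZZ::::::
::ZZ:::::
step 31: :::::::::
:::::::::
:::::::::
:::ZZ::::
::Z::Z:::
:Z<::Z:::
:ZZ::::::
::ZZ:::::
step 32: :::::::::
:::::::::
:::::::::
:::ZZ::::
::Z::Z:::
:Z:::Z:::
:Zv::::::
::ZZ:::::
step 33: :::::::::
:::::::::
:::::::::
:::ZZ::::
::Z::Z:::
:Z:::Z:::
:Z:>:::::
::ZZ:::::
step 34: :::::::::
:::::::::
:::::::::
:::ZZ::::
::Z::Z:::
:Z:::Z:::
:Z:Z:::::
::Zv:::::
step 35: :::::::::
:::::::::
:::::::::
:::ZZ::::
::Z::Z:::
:Z:::Z:::
:Z:Z:::::
::Z:>::::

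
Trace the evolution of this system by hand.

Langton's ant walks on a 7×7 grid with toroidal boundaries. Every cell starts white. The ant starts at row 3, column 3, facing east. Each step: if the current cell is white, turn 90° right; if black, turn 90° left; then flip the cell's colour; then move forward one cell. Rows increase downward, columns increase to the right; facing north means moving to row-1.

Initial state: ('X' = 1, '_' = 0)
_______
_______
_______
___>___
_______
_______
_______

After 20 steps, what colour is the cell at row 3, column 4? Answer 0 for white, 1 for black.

0) _______
_______
_______
___>___
_______
_______
_______
1) _______
_______
_______
___X___
___v___
_______
_______
2) _______
_______
_______
___X___
__<X___
_______
_______
3) _______
_______
_______
__^X___
__XX___
_______
_______
4) _______
_______
_______
__X>___
__XX___
_______
_______
5) _______
_______
___^___
__X____
__XX___
_______
_______
6) _______
_______
___X>__
__X____
__XX___
_______
_______
7) _______
_______
___XX__
__X_v__
__XX___
_______
_______
8) _______
_______
___XX__
__X<X__
__XX___
_______
_______
9) _______
_______
___^X__
__XXX__
__XX___
_______
_______
10) _______
_______
__<_X__
__XXX__
__XX___
_______
_______
11) _______
__^____
__X_X__
__XXX__
__XX___
_______
_______
12) _______
__X>___
__X_X__
__XXX__
__XX___
_______
_______
13) _______
__XX___
__XvX__
__XXX__
__XX___
_______
_______
14) _______
__XX___
__<XX__
__XXX__
__XX___
_______
_______
15) _______
__XX___
___XX__
__vXX__
__XX___
_______
_______
16) _______
__XX___
___XX__
___>X__
__XX___
_______
_______
17) _______
__XX___
___^X__
____X__
__XX___
_______
_______
18) _______
__XX___
__<_X__
____X__
__XX___
_______
_______
19) _______
__^X___
__X_X__
____X__
__XX___
_______
_______
20) _______
_<_X___
__X_X__
____X__
__XX___
_______
_______

1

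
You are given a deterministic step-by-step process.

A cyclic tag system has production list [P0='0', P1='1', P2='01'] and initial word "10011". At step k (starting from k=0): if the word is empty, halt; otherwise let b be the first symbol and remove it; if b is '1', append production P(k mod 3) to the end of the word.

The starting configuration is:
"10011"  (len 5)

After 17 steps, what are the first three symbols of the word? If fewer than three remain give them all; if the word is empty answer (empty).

step 0: "10011"  (len 5)
step 1: "00110"  (len 5)
step 2: "0110"  (len 4)
step 3: "110"  (len 3)
step 4: "100"  (len 3)
step 5: "001"  (len 3)
step 6: "01"  (len 2)
step 7: "1"  (len 1)
step 8: "1"  (len 1)
step 9: "01"  (len 2)
step 10: "1"  (len 1)
step 11: "1"  (len 1)
step 12: "01"  (len 2)
step 13: "1"  (len 1)
step 14: "1"  (len 1)
step 15: "01"  (len 2)
step 16: "1"  (len 1)
step 17: "1"  (len 1)

1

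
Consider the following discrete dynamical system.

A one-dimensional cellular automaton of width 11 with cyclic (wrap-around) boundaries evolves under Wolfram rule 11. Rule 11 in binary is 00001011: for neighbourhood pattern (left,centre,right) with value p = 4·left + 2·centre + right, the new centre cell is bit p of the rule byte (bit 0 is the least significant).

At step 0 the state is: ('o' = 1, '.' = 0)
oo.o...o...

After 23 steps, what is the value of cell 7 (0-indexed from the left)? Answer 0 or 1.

k=0  oo.o...o...
k=1  o....oo..oo
k=2  ..oooo..oo.
k=3  ooo....oo..
k=4  o...oooo..o
k=5  ..ooo....oo
k=6  .oo...oooo.
k=7  oo..ooo....
k=8  o..oo...ooo
k=9  ..oo..ooo..
k=10  ooo..oo...o
k=11  ....oo..ooo
k=12  .oooo..oo..
k=13  oo....oo..o
k=14  ...oooo..oo
k=15  .ooo....oo.
k=16  oo...oooo..
k=17  o..ooo....o
k=18  ..oo...oooo
k=19  .oo..ooo...
k=20  oo..oo...oo
k=21  ...oo..ooo.
k=22  oooo..oo...
k=23  o....oo..oo

0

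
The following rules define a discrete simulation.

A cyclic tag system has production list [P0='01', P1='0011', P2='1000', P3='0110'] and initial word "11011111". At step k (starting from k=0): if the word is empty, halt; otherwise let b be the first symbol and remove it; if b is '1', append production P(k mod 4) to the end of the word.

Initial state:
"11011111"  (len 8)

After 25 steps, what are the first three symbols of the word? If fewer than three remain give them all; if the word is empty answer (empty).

000

0) "11011111"  (len 8)
1) "101111101"  (len 9)
2) "011111010011"  (len 12)
3) "11111010011"  (len 11)
4) "11110100110110"  (len 14)
5) "111010011011001"  (len 15)
6) "110100110110010011"  (len 18)
7) "101001101100100111000"  (len 21)
8) "010011011001001110000110"  (len 24)
9) "10011011001001110000110"  (len 23)
10) "00110110010011100001100011"  (len 26)
11) "0110110010011100001100011"  (len 25)
12) "110110010011100001100011"  (len 24)
13) "1011001001110000110001101"  (len 25)
14) "0110010011100001100011010011"  (len 28)
15) "110010011100001100011010011"  (len 27)
16) "100100111000011000110100110110"  (len 30)
17) "0010011100001100011010011011001"  (len 31)
18) "010011100001100011010011011001"  (len 30)
19) "10011100001100011010011011001"  (len 29)
20) "00111000011000110100110110010110"  (len 32)
21) "0111000011000110100110110010110"  (len 31)
22) "111000011000110100110110010110"  (len 30)
23) "110000110001101001101100101101000"  (len 33)
24) "100001100011010011011001011010000110"  (len 36)
25) "0000110001101001101100101101000011001"  (len 37)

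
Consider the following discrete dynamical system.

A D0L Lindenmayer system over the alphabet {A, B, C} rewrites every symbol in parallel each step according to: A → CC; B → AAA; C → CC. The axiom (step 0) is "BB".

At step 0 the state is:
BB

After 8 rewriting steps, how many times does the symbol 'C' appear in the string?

768

k=0  BB
k=1  AAAAAA
k=2  CCCCCCCCCCCC
k=3  CCCCCCCCCCCCCCCCCCCCCCCC
k=4  CCCCCCCCCCCCCCCCCCCCCCCCCCCCCCCCCCCCCCCCCCCCCCCC
k=5  CCCCCCCCCCCCCCCCCCCCCCCCCCCCCCCCCCCCCCCCCCCCCCCCCCCCCCCCCCCCCCCCCCCCCCCCCCCCCCCCCCCCCCCCCCCCCCCC
k=6  CCCCCCCCCCCCCCCCCCCCCCCCCCCCCCCCCCCCCCCCCCCCCCCCCCCCCCCCCC…CCCCCCCCCCCCCCCCCCCCCCCCCCCCCCCCCCCCCCCCCCCCCCCCCCCCCCCCCC  (len 192)
k=7  CCCCCCCCCCCCCCCCCCCCCCCCCCCCCCCCCCCCCCCCCCCCCCCCCCCCCCCCCC…CCCCCCCCCCCCCCCCCCCCCCCCCCCCCCCCCCCCCCCCCCCCCCCCCCCCCCCCCC  (len 384)
k=8  CCCCCCCCCCCCCCCCCCCCCCCCCCCCCCCCCCCCCCCCCCCCCCCCCCCCCCCCCC…CCCCCCCCCCCCCCCCCCCCCCCCCCCCCCCCCCCCCCCCCCCCCCCCCCCCCCCCCC  (len 768)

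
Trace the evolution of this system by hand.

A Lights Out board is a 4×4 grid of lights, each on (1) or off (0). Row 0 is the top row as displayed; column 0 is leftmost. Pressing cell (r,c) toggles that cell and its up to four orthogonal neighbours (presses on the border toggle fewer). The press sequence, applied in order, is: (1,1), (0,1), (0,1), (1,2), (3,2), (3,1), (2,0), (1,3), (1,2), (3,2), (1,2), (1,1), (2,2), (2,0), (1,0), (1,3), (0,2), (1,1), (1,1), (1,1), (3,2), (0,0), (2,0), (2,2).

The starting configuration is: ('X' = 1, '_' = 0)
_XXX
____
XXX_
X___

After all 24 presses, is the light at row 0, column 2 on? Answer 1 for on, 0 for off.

[0] _XXX
____
XXX_
X___
[1] __XX
XXX_
X_X_
X___
[2] XX_X
X_X_
X_X_
X___
[3] __XX
XXX_
X_X_
X___
[4] ___X
X__X
X___
X___
[5] ___X
X__X
X_X_
XXXX
[6] ___X
X__X
XXX_
___X
[7] ___X
___X
__X_
X__X
[8] ____
__X_
__XX
X__X
[9] __X_
_X_X
___X
X__X
[10] __X_
_X_X
__XX
XXX_
[11] ____
__X_
___X
XXX_
[12] _X__
XX__
_X_X
XXX_
[13] _X__
XXX_
__X_
XX__
[14] _X__
_XX_
XXX_
_X__
[15] XX__
X_X_
_XX_
_X__
[16] XX_X
X__X
_XXX
_X__
[17] X_X_
X_XX
_XXX
_X__
[18] XXX_
_X_X
__XX
_X__
[19] X_X_
X_XX
_XXX
_X__
[20] XXX_
_X_X
__XX
_X__
[21] XXX_
_X_X
___X
__XX
[22] __X_
XX_X
___X
__XX
[23] __X_
_X_X
XX_X
X_XX
[24] __X_
_XXX
X_X_
X__X

1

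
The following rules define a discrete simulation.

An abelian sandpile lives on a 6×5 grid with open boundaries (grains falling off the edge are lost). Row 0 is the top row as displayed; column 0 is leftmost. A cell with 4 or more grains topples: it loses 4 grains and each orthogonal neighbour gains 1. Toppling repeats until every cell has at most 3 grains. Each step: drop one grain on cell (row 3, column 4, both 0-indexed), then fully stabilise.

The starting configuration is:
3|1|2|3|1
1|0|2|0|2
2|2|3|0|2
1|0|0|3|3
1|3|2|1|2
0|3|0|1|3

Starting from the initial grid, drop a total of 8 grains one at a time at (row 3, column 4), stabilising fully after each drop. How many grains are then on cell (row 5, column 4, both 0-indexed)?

step 0: 3|1|2|3|1
1|0|2|0|2
2|2|3|0|2
1|0|0|3|3
1|3|2|1|2
0|3|0|1|3
step 1: 3|1|2|3|1
1|0|2|0|2
2|2|3|1|3
1|0|1|0|1
1|3|2|2|3
0|3|0|1|3
step 2: 3|1|2|3|1
1|0|2|0|2
2|2|3|1|3
1|0|1|0|2
1|3|2|2|3
0|3|0|1|3
step 3: 3|1|2|3|1
1|0|2|0|2
2|2|3|1|3
1|0|1|0|3
1|3|2|2|3
0|3|0|1|3
step 4: 3|1|2|3|1
1|0|2|0|3
2|2|3|2|0
1|0|1|1|2
1|3|2|3|1
0|3|0|2|0
step 5: 3|1|2|3|1
1|0|2|0|3
2|2|3|2|0
1|0|1|1|3
1|3|2|3|1
0|3|0|2|0
step 6: 3|1|2|3|1
1|0|2|0|3
2|2|3|2|1
1|0|1|2|0
1|3|2|3|2
0|3|0|2|0
step 7: 3|1|2|3|1
1|0|2|0|3
2|2|3|2|1
1|0|1|2|1
1|3|2|3|2
0|3|0|2|0
step 8: 3|1|2|3|1
1|0|2|0|3
2|2|3|2|1
1|0|1|2|2
1|3|2|3|2
0|3|0|2|0

0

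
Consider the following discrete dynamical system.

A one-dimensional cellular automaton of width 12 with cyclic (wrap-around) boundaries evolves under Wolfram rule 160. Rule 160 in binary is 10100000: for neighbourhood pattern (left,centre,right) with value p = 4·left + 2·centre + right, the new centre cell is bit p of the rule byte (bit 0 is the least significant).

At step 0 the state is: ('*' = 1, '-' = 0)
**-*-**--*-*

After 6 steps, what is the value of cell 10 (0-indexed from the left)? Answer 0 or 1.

[0] **-*-**--*-*
[1] *-*-*-----*-
[2] -*-*-------*
[3] *-*---------
[4] -*----------
[5] ------------
[6] ------------

0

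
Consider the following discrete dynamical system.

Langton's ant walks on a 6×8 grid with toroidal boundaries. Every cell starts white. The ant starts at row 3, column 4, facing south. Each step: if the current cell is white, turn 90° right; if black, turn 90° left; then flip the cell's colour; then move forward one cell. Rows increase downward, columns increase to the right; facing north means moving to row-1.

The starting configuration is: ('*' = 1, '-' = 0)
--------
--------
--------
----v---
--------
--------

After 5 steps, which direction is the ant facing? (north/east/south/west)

east

0) --------
--------
--------
----v---
--------
--------
1) --------
--------
--------
---<*---
--------
--------
2) --------
--------
---^----
---**---
--------
--------
3) --------
--------
---*>---
---**---
--------
--------
4) --------
--------
---**---
---*v---
--------
--------
5) --------
--------
---**---
---*->--
--------
--------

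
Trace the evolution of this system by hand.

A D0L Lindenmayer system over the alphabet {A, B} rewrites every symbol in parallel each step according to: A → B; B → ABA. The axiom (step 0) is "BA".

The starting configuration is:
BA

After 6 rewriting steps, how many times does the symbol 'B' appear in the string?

64

k=0  BA
k=1  ABAB
k=2  BABABABA
k=3  ABABABABABABABAB
k=4  BABABABABABABABABABABABABABABABA
k=5  ABABABABABABABABABABABABABABABABABABABABABABABABABABABABABABABAB
k=6  BABABABABABABABABABABABABABABABABABABABABABABABABABABABABA…BABABABABABABABABABABABABABABABABABABABABABABABABABABABABA  (len 128)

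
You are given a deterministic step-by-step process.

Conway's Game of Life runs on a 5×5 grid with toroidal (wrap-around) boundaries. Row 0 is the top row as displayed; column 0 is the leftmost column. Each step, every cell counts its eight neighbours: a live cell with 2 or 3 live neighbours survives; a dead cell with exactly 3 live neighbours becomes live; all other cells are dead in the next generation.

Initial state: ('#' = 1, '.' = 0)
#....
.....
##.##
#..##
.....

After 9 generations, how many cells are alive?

[0] #....
.....
##.##
#..##
.....
[1] .....
.#...
.###.
.###.
#....
[2] .....
.#...
#..#.
#..##
.##..
[3] .##..
.....
####.
#..#.
#####
[4] ....#
#..#.
####.
.....
.....
[5] ....#
#..#.
####.
.##..
.....
[6] ....#
#..#.
#..#.
#..#.
.....
[7] ....#
#..#.
####.
.....
....#
[8] #..##
#..#.
####.
#####
.....
[9] #..#.
.....
.....
.....
.....

2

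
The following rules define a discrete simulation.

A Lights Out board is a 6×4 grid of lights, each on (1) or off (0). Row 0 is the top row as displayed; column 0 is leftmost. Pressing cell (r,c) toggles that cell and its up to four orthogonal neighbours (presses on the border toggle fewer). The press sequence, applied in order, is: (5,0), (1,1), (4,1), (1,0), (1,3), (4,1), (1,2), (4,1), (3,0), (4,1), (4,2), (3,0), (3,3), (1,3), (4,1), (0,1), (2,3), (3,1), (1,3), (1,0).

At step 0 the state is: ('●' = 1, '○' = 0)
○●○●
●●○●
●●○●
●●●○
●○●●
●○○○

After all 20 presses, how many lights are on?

step 0: ○●○●
●●○●
●●○●
●●●○
●○●●
●○○○
step 1: ○●○●
●●○●
●●○●
●●●○
○○●●
○●○○
step 2: ○○○●
○○●●
●○○●
●●●○
○○●●
○●○○
step 3: ○○○●
○○●●
●○○●
●○●○
●●○●
○○○○
step 4: ●○○●
●●●●
○○○●
●○●○
●●○●
○○○○
step 5: ●○○○
●●○○
○○○○
●○●○
●●○●
○○○○
step 6: ●○○○
●●○○
○○○○
●●●○
○○●●
○●○○
step 7: ●○●○
●○●●
○○●○
●●●○
○○●●
○●○○
step 8: ●○●○
●○●●
○○●○
●○●○
●●○●
○○○○
step 9: ●○●○
●○●●
●○●○
○●●○
○●○●
○○○○
step 10: ●○●○
●○●●
●○●○
○○●○
●○●●
○●○○
step 11: ●○●○
●○●●
●○●○
○○○○
●●○○
○●●○
step 12: ●○●○
●○●●
○○●○
●●○○
○●○○
○●●○
step 13: ●○●○
●○●●
○○●●
●●●●
○●○●
○●●○
step 14: ●○●●
●○○○
○○●○
●●●●
○●○●
○●●○
step 15: ●○●●
●○○○
○○●○
●○●●
●○●●
○○●○
step 16: ○●○●
●●○○
○○●○
●○●●
●○●●
○○●○
step 17: ○●○●
●●○●
○○○●
●○●○
●○●●
○○●○
step 18: ○●○●
●●○●
○●○●
○●○○
●●●●
○○●○
step 19: ○●○○
●●●○
○●○○
○●○○
●●●●
○○●○
step 20: ●●○○
○○●○
●●○○
○●○○
●●●●
○○●○

11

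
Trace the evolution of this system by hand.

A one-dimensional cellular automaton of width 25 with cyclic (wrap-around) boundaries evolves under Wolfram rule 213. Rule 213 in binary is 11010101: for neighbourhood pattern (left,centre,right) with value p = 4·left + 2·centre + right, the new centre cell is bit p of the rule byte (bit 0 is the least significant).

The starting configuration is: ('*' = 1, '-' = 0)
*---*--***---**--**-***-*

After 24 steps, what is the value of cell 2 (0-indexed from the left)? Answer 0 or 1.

1

[0] *---*--***---**--**-***-*
[1] ***-**--****--**--*--**--
[2] -**--**--****--**-**--**-
[3] --**--**--****--*--**--**
[4] *--**--**--****-**--**--*
[5] **--**--**--***--**--**--
[6] -**--**--**--***--**--**-
[7] --**--**--**--***--**--**
[8] *--**--**--**--***--**--*
[9] **--**--**--**--***--**--
[10] -**--**--**--**--***--**-
[11] --**--**--**--**--***--**
[12] *--**--**--**--**--***--*
[13] **--**--**--**--**--***--
[14] -**--**--**--**--**--***-
[15] --**--**--**--**--**--***
[16] *--**--**--**--**--**--**
[17] **--**--**--**--**--**--*
[18] ***--**--**--**--**--**--
[19] -***--**--**--**--**--**-
[20] --***--**--**--**--**--**
[21] *--***--**--**--**--**--*
[22] **--***--**--**--**--**--
[23] -**--***--**--**--**--**-
[24] --**--***--**--**--**--**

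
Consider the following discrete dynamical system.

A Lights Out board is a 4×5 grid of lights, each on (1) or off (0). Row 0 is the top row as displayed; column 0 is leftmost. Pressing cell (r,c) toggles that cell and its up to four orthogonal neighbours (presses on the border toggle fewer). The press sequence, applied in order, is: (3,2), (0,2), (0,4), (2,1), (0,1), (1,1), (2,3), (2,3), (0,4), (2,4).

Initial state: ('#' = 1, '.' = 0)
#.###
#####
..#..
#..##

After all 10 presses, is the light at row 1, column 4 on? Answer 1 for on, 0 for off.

gen 0: #.###
#####
..#..
#..##
gen 1: #.###
#####
.....
###.#
gen 2: ##..#
##.##
.....
###.#
gen 3: ##.#.
##.#.
.....
###.#
gen 4: ##.#.
#..#.
###..
#.#.#
gen 5: ..##.
##.#.
###..
#.#.#
gen 6: .###.
..##.
#.#..
#.#.#
gen 7: .###.
..#..
#..##
#.###
gen 8: .###.
..##.
#.#..
#.#.#
gen 9: .##.#
..###
#.#..
#.#.#
gen 10: .##.#
..##.
#.###
#.#..

0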